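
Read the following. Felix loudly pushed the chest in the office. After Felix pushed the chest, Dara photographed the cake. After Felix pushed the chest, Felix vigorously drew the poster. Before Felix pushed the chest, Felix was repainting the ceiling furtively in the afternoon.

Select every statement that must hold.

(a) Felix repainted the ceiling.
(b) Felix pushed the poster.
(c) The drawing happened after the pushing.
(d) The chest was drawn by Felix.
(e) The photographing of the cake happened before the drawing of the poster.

(a) Not entailed — 'was repainting' is progressive on an accomplishment; it does not entail the completed 'repainted'.
(b) Not entailed — Felix pushed the chest, not the poster; the poster belongs to the drawing event.
(c) Entailed — the narrative places the pushing before the drawing.
(d) Not entailed — Felix drew the poster, not the chest; the chest belongs to the pushing event.
(e) Not entailed — the narrative doesn't order the photographing relative to the drawing.

(c)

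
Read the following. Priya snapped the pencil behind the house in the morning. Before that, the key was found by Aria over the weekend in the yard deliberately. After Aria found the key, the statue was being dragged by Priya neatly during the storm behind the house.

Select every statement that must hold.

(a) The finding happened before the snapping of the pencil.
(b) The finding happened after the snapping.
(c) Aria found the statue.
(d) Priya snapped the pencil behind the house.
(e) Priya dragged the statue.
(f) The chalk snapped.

(a), (d), (e)

(a) Entailed — the narrative places the finding before the snapping.
(b) Not entailed — the narrative places the finding before the snapping, not after.
(c) Not entailed — Aria found the key, not the statue; the statue belongs to the dragging event.
(d) Entailed — the original entails any weakening of itself; this just drops 'in the morning'.
(e) Entailed — 'drag' is an activity; 'was dragging' entails that some dragging happened, so 'dragged' holds.
(f) Not entailed — the pencil is what snapped, not the chalk.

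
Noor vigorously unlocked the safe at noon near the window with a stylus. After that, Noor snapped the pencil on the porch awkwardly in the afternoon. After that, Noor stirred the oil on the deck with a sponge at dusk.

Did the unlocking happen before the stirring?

yes

The narrative orders the unlocking before the stirring.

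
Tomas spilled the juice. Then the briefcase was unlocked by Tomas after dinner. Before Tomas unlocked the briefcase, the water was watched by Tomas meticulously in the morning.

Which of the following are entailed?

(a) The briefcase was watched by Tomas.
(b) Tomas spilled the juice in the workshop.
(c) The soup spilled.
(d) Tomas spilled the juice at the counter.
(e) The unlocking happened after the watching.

(e)

(a) Not entailed — Tomas watched the water, not the briefcase; the briefcase belongs to the unlocking event.
(b) Not entailed — 'in the workshop' adds information not in the original event.
(c) Not entailed — the juice is what spilled, not the soup.
(d) Not entailed — 'at the counter' adds information not in the original event.
(e) Entailed — the narrative places the watching before the unlocking.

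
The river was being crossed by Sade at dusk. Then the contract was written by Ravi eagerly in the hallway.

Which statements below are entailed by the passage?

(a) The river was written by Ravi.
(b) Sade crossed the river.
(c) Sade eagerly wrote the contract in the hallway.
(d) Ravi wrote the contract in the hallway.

(a) Not entailed — Ravi wrote the contract, not the river; the river belongs to the crossing event.
(b) Not entailed — 'was crossing' is progressive on an accomplishment; it does not entail the completed 'crossed'.
(c) Not entailed — the passage has Ravi writing the contract, not Sade.
(d) Entailed — the original entails any weakening of itself; this just drops 'eagerly'.

(d)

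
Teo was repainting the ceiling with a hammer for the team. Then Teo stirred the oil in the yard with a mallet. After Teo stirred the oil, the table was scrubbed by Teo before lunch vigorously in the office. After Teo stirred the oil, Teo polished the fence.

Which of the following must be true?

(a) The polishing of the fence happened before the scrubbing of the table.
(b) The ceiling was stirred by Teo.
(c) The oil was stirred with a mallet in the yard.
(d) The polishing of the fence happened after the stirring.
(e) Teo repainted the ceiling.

(a) Not entailed — the narrative doesn't order the polishing relative to the scrubbing.
(b) Not entailed — Teo stirred the oil, not the ceiling; the ceiling belongs to the repainting event.
(c) Entailed — generalizing the agent leaves a sub-description the original still satisfies.
(d) Entailed — the narrative places the stirring before the polishing.
(e) Not entailed — 'was repainting' is progressive on an accomplishment; it does not entail the completed 'repainted'.

(c), (d)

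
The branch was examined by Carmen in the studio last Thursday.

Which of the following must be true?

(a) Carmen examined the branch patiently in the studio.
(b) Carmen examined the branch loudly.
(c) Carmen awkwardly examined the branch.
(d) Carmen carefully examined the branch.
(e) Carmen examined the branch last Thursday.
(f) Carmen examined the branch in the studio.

(a) Not entailed — 'patiently' adds information not in the original event.
(b) Not entailed — 'loudly' adds information not in the original event.
(c) Not entailed — 'awkwardly' adds information not in the original event.
(d) Not entailed — 'carefully' adds information not in the original event.
(e) Entailed — this follows by dropping conjuncts from the examining event's description.
(f) Entailed — this follows by dropping conjuncts from the examining event's description.

(e), (f)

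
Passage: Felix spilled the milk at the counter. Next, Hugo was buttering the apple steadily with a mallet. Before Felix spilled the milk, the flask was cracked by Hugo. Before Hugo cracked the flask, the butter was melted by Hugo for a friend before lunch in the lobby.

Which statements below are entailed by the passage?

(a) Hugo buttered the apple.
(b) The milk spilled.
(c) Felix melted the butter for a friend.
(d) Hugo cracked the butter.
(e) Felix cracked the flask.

(a) Not entailed — 'was buttering' is progressive on an accomplishment; it does not entail the completed 'buttered'.
(b) Entailed — 'Felix spilled the milk' is causative; it entails the inchoative 'the milk spilled'.
(c) Not entailed — the passage has Hugo melting the butter, not Felix.
(d) Not entailed — Hugo cracked the flask, not the butter; the butter belongs to the melting event.
(e) Not entailed — the passage has Hugo cracking the flask, not Felix.

(b)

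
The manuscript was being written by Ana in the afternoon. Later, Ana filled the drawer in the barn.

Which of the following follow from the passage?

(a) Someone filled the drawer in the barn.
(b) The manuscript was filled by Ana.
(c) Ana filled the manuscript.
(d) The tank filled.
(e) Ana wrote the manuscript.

(a) Entailed — the original entails any weakening of itself; this just generalizes the agent.
(b) Not entailed — Ana filled the drawer, not the manuscript; the manuscript belongs to the writing event.
(c) Not entailed — Ana filled the drawer, not the manuscript; the manuscript belongs to the writing event.
(d) Not entailed — the drawer is what filled, not the tank.
(e) Not entailed — 'was writing' is progressive on an accomplishment; it does not entail the completed 'wrote'.

(a)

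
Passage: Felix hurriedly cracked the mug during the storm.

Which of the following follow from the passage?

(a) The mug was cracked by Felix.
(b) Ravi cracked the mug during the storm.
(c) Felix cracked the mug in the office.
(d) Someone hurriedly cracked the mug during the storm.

(a) Entailed — dropping 'hurriedly', 'during the storm' leaves a sub-description the original still satisfies.
(b) Not entailed — the passage has Felix cracking the mug, not Ravi.
(c) Not entailed — 'in the office' adds information not in the original event.
(d) Entailed — every conjunct here is already in the original cracking event.

(a), (d)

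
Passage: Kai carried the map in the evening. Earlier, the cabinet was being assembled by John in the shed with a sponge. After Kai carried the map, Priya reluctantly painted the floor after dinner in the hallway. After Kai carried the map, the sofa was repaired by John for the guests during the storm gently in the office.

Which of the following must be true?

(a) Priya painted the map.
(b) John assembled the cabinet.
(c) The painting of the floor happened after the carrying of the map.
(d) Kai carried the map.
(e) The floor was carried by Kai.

(c), (d)

(a) Not entailed — Priya painted the floor, not the map; the map belongs to the carrying event.
(b) Not entailed — 'was assembling' is progressive on an accomplishment; it does not entail the completed 'assembled'.
(c) Entailed — the narrative places the carrying before the painting.
(d) Entailed — this follows by dropping conjuncts from the carrying event's description.
(e) Not entailed — Kai carried the map, not the floor; the floor belongs to the painting event.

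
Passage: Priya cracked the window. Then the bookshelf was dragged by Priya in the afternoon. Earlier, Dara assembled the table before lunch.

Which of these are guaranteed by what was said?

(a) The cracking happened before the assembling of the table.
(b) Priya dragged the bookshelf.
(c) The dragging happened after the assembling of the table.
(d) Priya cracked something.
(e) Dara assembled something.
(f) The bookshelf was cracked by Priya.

(a) Not entailed — the narrative doesn't order the cracking relative to the assembling.
(b) Entailed — this follows by dropping conjuncts from the dragging event's description.
(c) Entailed — the narrative places the assembling before the dragging.
(d) Entailed — this follows by dropping conjuncts from the cracking event's description.
(e) Entailed — every conjunct here is already in the original assembling event.
(f) Not entailed — Priya cracked the window, not the bookshelf; the bookshelf belongs to the dragging event.

(b), (c), (d), (e)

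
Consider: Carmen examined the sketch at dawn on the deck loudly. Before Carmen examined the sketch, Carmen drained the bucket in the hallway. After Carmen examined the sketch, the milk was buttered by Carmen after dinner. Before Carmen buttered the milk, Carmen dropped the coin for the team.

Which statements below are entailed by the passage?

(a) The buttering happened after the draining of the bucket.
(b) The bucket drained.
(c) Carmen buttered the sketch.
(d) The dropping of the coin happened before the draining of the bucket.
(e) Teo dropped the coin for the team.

(a), (b)

(a) Entailed — the narrative places the draining before the buttering.
(b) Entailed — 'Carmen drained the bucket' is causative; it entails the inchoative 'the bucket drained'.
(c) Not entailed — Carmen buttered the milk, not the sketch; the sketch belongs to the examining event.
(d) Not entailed — the narrative doesn't order the dropping relative to the draining.
(e) Not entailed — the passage has Carmen dropping the coin, not Teo.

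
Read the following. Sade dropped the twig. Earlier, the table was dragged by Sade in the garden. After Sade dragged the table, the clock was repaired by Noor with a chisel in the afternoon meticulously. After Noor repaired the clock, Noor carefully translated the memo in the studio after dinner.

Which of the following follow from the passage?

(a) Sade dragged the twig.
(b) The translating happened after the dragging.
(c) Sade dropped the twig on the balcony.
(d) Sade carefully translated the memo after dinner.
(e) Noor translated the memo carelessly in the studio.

(a) Not entailed — Sade dragged the table, not the twig; the twig belongs to the dropping event.
(b) Entailed — the narrative places the dragging before the translating.
(c) Not entailed — 'on the balcony' adds information not in the original event.
(d) Not entailed — the passage has Noor translating the memo, not Sade.
(e) Not entailed — 'carelessly' adds a manner not in (and inconsistent with) the original.

(b)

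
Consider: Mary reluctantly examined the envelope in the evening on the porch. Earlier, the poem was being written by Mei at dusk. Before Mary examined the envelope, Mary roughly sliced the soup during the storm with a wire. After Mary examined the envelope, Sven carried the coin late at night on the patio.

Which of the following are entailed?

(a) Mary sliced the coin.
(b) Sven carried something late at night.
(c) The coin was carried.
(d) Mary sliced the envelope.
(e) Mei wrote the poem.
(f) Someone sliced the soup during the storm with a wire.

(a) Not entailed — Mary sliced the soup, not the coin; the coin belongs to the carrying event.
(b) Entailed — the original entails any weakening of itself; this just drops 'on the patio' and generalizes the patient.
(c) Entailed — dropping 'on the patio', 'late at night' and generalizing the agent leaves a sub-description the original still satisfies.
(d) Not entailed — Mary sliced the soup, not the envelope; the envelope belongs to the examining event.
(e) Not entailed — 'was writing' is progressive on an accomplishment; it does not entail the completed 'wrote'.
(f) Entailed — every conjunct here is already in the original slicing event.

(b), (c), (f)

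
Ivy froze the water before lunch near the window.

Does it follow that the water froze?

'Ivy froze the water' is the causative; it entails the inchoative 'the water froze'.

yes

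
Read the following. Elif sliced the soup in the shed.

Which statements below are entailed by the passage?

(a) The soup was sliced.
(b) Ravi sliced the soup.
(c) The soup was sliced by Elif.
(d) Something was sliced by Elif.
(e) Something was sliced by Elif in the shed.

(a), (c), (d), (e)

(a) Entailed — every conjunct here is already in the original slicing event.
(b) Not entailed — the passage has Elif slicing the soup, not Ravi.
(c) Entailed — every conjunct here is already in the original slicing event.
(d) Entailed — the original entails any weakening of itself; this just drops 'in the shed' and generalizes the patient.
(e) Entailed — the original entails any weakening of itself; this just generalizes the patient.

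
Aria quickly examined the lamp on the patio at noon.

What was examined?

'the lamp' marks the patient of the examining event.

the lamp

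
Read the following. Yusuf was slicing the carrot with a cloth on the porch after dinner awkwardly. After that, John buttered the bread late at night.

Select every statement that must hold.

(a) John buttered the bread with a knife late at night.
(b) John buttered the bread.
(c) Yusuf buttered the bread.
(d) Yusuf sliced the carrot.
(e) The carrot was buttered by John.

(a) Not entailed — 'with a knife' adds information not in the original event.
(b) Entailed — the original entails any weakening of itself; this just drops 'late at night'.
(c) Not entailed — the passage has John buttering the bread, not Yusuf.
(d) Not entailed — 'was slicing' is progressive on an accomplishment; it does not entail the completed 'sliced'.
(e) Not entailed — John buttered the bread, not the carrot; the carrot belongs to the slicing event.

(b)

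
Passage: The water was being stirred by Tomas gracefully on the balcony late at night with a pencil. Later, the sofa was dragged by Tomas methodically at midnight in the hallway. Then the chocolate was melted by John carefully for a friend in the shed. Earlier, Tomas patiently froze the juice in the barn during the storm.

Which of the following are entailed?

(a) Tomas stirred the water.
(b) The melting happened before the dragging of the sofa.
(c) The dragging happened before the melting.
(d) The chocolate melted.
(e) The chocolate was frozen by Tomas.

(a) Entailed — 'stir' is an activity; 'was stirring' entails that some stirring happened, so 'stirred' holds.
(b) Not entailed — the narrative places the dragging before the melting, not after.
(c) Entailed — the narrative places the dragging before the melting.
(d) Entailed — 'John melted the chocolate' is causative; it entails the inchoative 'the chocolate melted'.
(e) Not entailed — Tomas froze the juice, not the chocolate; the chocolate belongs to the melting event.

(a), (c), (d)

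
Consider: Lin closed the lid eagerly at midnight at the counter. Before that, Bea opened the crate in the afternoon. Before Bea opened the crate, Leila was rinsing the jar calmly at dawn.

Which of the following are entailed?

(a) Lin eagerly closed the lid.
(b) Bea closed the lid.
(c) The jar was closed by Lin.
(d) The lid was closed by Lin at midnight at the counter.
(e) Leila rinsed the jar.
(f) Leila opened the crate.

(a) Entailed — this follows by dropping conjuncts from the closing event's description.
(b) Not entailed — the passage has Lin closing the lid, not Bea.
(c) Not entailed — Lin closed the lid, not the jar; the jar belongs to the rinsing event.
(d) Entailed — every conjunct here is already in the original closing event.
(e) Entailed — 'rinse' is an activity; 'was rinsing' entails that some rinsing happened, so 'rinsed' holds.
(f) Not entailed — the passage has Bea opening the crate, not Leila.

(a), (d), (e)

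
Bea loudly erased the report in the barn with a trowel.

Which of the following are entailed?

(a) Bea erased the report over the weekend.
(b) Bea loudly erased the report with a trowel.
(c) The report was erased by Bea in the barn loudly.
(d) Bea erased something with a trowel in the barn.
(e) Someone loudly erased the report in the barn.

(b), (c), (d), (e)

(a) Not entailed — 'over the weekend' adds information not in the original event.
(b) Entailed — every conjunct here is already in the original erasing event.
(c) Entailed — the original entails any weakening of itself; this just drops 'with a trowel'.
(d) Entailed — dropping 'loudly' and generalizing the patient leaves a sub-description the original still satisfies.
(e) Entailed — every conjunct here is already in the original erasing event.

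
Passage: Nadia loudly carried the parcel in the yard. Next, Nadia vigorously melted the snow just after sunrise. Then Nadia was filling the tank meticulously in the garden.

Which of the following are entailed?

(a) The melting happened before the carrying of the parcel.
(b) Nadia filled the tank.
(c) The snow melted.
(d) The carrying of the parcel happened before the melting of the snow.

(c), (d)

(a) Not entailed — the narrative places the carrying before the melting, not after.
(b) Not entailed — 'was filling' is progressive on an accomplishment; it does not entail the completed 'filled'.
(c) Entailed — 'Nadia melted the snow' is causative; it entails the inchoative 'the snow melted'.
(d) Entailed — the narrative places the carrying before the melting.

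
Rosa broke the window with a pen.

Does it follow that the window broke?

yes

'Rosa broke the window' is the causative; it entails the inchoative 'the window broke'.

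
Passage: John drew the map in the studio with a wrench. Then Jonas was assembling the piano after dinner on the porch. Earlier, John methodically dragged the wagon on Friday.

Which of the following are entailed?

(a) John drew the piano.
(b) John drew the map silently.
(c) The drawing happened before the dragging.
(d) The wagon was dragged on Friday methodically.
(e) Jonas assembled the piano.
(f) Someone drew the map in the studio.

(a) Not entailed — John drew the map, not the piano; the piano belongs to the assembling event.
(b) Not entailed — 'silently' adds information not in the original event.
(c) Not entailed — the narrative doesn't order the drawing relative to the dragging.
(d) Entailed — this follows by dropping conjuncts from the dragging event's description.
(e) Not entailed — 'was assembling' is progressive on an accomplishment; it does not entail the completed 'assembled'.
(f) Entailed — the original entails any weakening of itself; this just drops 'with a wrench' and generalizes the agent.

(d), (f)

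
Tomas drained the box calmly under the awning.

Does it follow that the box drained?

yes

'Tomas drained the box' is the causative; it entails the inchoative 'the box drained'.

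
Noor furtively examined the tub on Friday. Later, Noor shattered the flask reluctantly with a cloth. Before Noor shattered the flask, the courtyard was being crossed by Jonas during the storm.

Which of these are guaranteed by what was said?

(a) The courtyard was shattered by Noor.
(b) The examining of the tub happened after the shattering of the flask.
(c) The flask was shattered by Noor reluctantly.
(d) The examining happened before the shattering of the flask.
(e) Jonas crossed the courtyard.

(a) Not entailed — Noor shattered the flask, not the courtyard; the courtyard belongs to the crossing event.
(b) Not entailed — the narrative places the examining before the shattering, not after.
(c) Entailed — this follows by dropping conjuncts from the shattering event's description.
(d) Entailed — the narrative places the examining before the shattering.
(e) Not entailed — 'was crossing' is progressive on an accomplishment; it does not entail the completed 'crossed'.

(c), (d)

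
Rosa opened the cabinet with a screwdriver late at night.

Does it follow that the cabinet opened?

yes

'Rosa opened the cabinet' is the causative; it entails the inchoative 'the cabinet opened'.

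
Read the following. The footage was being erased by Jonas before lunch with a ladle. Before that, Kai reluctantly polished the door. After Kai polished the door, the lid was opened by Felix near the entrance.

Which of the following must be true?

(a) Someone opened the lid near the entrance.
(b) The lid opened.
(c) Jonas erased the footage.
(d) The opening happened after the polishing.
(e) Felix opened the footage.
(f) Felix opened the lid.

(a), (b), (d), (f)

(a) Entailed — this follows by dropping conjuncts from the opening event's description.
(b) Entailed — 'Felix opened the lid' is causative; it entails the inchoative 'the lid opened'.
(c) Not entailed — 'was erasing' is progressive on an accomplishment; it does not entail the completed 'erased'.
(d) Entailed — the narrative places the polishing before the opening.
(e) Not entailed — Felix opened the lid, not the footage; the footage belongs to the erasing event.
(f) Entailed — this follows by dropping conjuncts from the opening event's description.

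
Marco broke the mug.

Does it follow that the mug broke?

yes

'Marco broke the mug' is the causative; it entails the inchoative 'the mug broke'.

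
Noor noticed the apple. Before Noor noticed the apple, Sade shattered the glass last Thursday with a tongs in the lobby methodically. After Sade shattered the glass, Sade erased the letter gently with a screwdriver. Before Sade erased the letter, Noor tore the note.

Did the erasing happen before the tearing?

The narrative orders the tearing before the erasing.

no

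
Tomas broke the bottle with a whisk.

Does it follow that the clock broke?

no

Nothing is said about any clock; only the bottle is affected.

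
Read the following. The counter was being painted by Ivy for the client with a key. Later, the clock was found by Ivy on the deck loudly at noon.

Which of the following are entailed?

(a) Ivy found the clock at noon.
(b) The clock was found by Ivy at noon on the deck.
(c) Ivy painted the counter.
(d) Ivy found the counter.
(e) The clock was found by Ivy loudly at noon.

(a), (b), (e)

(a) Entailed — dropping 'loudly', 'on the deck' leaves a sub-description the original still satisfies.
(b) Entailed — dropping 'loudly' leaves a sub-description the original still satisfies.
(c) Not entailed — 'was painting' is progressive on an accomplishment; it does not entail the completed 'painted'.
(d) Not entailed — Ivy found the clock, not the counter; the counter belongs to the painting event.
(e) Entailed — every conjunct here is already in the original finding event.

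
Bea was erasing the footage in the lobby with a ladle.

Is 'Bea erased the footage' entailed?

no

'was erasing' is progressive; for an accomplishment like 'erase the footage', it doesn't entail completion.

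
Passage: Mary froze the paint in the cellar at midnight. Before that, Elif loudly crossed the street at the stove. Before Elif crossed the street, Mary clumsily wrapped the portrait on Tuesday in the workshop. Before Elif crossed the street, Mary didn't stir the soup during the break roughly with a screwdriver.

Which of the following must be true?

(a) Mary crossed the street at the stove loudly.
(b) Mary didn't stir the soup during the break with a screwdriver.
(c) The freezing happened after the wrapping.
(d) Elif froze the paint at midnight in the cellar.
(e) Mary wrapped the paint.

(c)

(a) Not entailed — the passage has Elif crossing the street, not Mary.
(b) Not entailed — dropping 'roughly' under negation is not valid — the original leaves open that Mary stirred the soup some other way.
(c) Entailed — the narrative places the wrapping before the freezing.
(d) Not entailed — the passage has Mary freezing the paint, not Elif.
(e) Not entailed — Mary wrapped the portrait, not the paint; the paint belongs to the freezing event.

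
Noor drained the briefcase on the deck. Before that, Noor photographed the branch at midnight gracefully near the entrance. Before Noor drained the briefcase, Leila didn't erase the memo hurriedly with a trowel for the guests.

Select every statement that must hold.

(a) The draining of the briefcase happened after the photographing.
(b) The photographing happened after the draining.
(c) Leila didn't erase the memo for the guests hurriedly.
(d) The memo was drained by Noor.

(a)

(a) Entailed — the narrative places the photographing before the draining.
(b) Not entailed — the narrative places the photographing before the draining, not after.
(c) Not entailed — dropping 'with a trowel' under negation is not valid — the original leaves open that Leila erased the memo some other way.
(d) Not entailed — Noor drained the briefcase, not the memo; the memo belongs to the erasing event.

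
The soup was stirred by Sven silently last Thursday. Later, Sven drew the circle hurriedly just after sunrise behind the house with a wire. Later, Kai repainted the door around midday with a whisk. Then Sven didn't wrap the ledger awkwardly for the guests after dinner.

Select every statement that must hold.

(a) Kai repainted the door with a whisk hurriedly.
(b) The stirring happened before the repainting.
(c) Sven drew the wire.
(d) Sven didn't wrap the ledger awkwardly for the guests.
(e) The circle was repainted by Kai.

(b)

(a) Not entailed — 'hurriedly' adds information not in the original event.
(b) Entailed — the narrative places the stirring before the repainting.
(c) Not entailed — the wire is the instrument, not what was drawn.
(d) Not entailed — dropping 'after dinner' under negation is not valid — the original leaves open that Sven wrapped the ledger some other way.
(e) Not entailed — Kai repainted the door, not the circle; the circle belongs to the drawing event.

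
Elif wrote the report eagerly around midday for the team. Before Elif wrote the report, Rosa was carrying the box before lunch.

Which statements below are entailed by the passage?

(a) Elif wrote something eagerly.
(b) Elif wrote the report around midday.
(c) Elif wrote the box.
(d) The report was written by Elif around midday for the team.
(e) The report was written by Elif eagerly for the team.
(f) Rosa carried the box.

(a), (b), (d), (e), (f)

(a) Entailed — dropping 'around midday', 'for the team' and generalizing the patient leaves a sub-description the original still satisfies.
(b) Entailed — dropping 'for the team', 'eagerly' leaves a sub-description the original still satisfies.
(c) Not entailed — Elif wrote the report, not the box; the box belongs to the carrying event.
(d) Entailed — every conjunct here is already in the original writing event.
(e) Entailed — every conjunct here is already in the original writing event.
(f) Entailed — 'carry' is an activity; 'was carrying' entails that some carrying happened, so 'carried' holds.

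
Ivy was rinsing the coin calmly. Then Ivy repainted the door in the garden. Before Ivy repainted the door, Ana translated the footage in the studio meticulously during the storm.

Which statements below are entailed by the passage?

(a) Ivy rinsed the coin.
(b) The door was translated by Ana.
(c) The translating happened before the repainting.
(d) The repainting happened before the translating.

(a) Entailed — 'rinse' is an activity; 'was rinsing' entails that some rinsing happened, so 'rinsed' holds.
(b) Not entailed — Ana translated the footage, not the door; the door belongs to the repainting event.
(c) Entailed — the narrative places the translating before the repainting.
(d) Not entailed — the narrative places the translating before the repainting, not after.

(a), (c)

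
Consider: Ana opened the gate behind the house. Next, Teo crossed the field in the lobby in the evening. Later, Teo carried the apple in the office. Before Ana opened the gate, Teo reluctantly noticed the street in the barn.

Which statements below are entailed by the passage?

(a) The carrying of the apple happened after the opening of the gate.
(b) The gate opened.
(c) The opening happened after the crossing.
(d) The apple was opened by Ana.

(a), (b)

(a) Entailed — the narrative places the opening before the carrying.
(b) Entailed — 'Ana opened the gate' is causative; it entails the inchoative 'the gate opened'.
(c) Not entailed — the narrative places the opening before the crossing, not after.
(d) Not entailed — Ana opened the gate, not the apple; the apple belongs to the carrying event.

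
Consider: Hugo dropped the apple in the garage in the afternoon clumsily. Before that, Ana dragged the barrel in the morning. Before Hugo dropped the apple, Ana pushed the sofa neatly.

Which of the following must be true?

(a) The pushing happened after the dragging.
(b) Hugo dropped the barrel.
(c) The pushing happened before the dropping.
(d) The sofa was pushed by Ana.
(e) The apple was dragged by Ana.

(a) Not entailed — the narrative doesn't order the dragging relative to the pushing.
(b) Not entailed — Hugo dropped the apple, not the barrel; the barrel belongs to the dragging event.
(c) Entailed — the narrative places the pushing before the dropping.
(d) Entailed — this follows by dropping conjuncts from the pushing event's description.
(e) Not entailed — Ana dragged the barrel, not the apple; the apple belongs to the dropping event.

(c), (d)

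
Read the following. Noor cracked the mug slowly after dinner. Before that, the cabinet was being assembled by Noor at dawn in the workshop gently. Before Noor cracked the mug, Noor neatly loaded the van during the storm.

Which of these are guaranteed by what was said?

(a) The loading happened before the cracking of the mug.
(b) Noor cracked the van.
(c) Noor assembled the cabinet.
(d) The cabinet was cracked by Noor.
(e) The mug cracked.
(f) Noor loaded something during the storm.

(a) Entailed — the narrative places the loading before the cracking.
(b) Not entailed — Noor cracked the mug, not the van; the van belongs to the loading event.
(c) Not entailed — 'was assembling' is progressive on an accomplishment; it does not entail the completed 'assembled'.
(d) Not entailed — Noor cracked the mug, not the cabinet; the cabinet belongs to the assembling event.
(e) Entailed — 'Noor cracked the mug' is causative; it entails the inchoative 'the mug cracked'.
(f) Entailed — this follows by dropping conjuncts from the loading event's description.

(a), (e), (f)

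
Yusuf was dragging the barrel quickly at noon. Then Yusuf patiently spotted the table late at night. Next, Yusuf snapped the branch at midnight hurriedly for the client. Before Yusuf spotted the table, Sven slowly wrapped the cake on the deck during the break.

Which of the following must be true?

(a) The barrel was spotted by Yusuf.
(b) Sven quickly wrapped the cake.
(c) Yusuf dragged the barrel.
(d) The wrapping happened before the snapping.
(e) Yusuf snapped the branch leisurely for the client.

(c), (d)

(a) Not entailed — Yusuf spotted the table, not the barrel; the barrel belongs to the dragging event.
(b) Not entailed — 'quickly' adds a manner not in (and inconsistent with) the original.
(c) Entailed — 'drag' is an activity; 'was dragging' entails that some dragging happened, so 'dragged' holds.
(d) Entailed — the narrative places the wrapping before the snapping.
(e) Not entailed — 'leisurely' adds a manner not in (and inconsistent with) the original.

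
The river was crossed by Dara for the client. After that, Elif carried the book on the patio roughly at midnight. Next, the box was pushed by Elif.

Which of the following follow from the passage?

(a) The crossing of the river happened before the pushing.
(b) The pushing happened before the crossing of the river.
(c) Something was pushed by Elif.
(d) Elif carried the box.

(a) Entailed — the narrative places the crossing before the pushing.
(b) Not entailed — the narrative places the crossing before the pushing, not after.
(c) Entailed — this follows by dropping conjuncts from the pushing event's description.
(d) Not entailed — Elif carried the book, not the box; the box belongs to the pushing event.

(a), (c)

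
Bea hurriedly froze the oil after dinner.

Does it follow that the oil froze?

yes

'Bea froze the oil' is the causative; it entails the inchoative 'the oil froze'.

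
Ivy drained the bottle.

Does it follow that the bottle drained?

'Ivy drained the bottle' is the causative; it entails the inchoative 'the bottle drained'.

yes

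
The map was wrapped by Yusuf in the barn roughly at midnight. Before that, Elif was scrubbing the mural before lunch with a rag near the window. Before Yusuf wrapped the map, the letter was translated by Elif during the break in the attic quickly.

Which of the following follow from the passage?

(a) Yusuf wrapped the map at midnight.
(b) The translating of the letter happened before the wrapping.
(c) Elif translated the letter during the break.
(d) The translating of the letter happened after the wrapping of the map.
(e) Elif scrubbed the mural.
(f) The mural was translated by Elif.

(a) Entailed — dropping 'in the barn', 'roughly' leaves a sub-description the original still satisfies.
(b) Entailed — the narrative places the translating before the wrapping.
(c) Entailed — dropping 'in the attic', 'quickly' leaves a sub-description the original still satisfies.
(d) Not entailed — the narrative places the translating before the wrapping, not after.
(e) Entailed — 'scrub' is an activity; 'was scrubbing' entails that some scrubbing happened, so 'scrubbed' holds.
(f) Not entailed — Elif translated the letter, not the mural; the mural belongs to the scrubbing event.

(a), (b), (c), (e)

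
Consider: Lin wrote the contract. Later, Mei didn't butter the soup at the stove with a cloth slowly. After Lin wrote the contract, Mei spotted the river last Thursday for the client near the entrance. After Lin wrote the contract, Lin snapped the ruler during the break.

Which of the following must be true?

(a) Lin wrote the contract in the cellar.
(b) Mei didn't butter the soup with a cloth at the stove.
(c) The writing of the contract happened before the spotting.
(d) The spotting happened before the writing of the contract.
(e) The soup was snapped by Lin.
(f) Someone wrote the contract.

(c), (f)

(a) Not entailed — 'in the cellar' adds information not in the original event.
(b) Not entailed — dropping 'slowly' under negation is not valid — the original leaves open that Mei buttered the soup some other way.
(c) Entailed — the narrative places the writing before the spotting.
(d) Not entailed — the narrative places the writing before the spotting, not after.
(e) Not entailed — Lin snapped the ruler, not the soup; the soup belongs to the buttering event.
(f) Entailed — every conjunct here is already in the original writing event.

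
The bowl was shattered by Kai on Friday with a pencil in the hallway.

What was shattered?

the bowl

'the bowl' marks the patient of the shattering event.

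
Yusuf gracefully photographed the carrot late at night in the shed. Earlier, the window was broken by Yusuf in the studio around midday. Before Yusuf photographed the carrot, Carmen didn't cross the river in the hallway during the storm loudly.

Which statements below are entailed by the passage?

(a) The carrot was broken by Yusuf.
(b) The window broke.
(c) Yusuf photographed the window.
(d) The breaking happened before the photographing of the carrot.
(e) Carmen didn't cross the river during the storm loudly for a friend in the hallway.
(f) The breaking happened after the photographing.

(b), (d), (e)

(a) Not entailed — Yusuf broke the window, not the carrot; the carrot belongs to the photographing event.
(b) Entailed — 'Yusuf broke the window' is causative; it entails the inchoative 'the window broke'.
(c) Not entailed — Yusuf photographed the carrot, not the window; the window belongs to the breaking event.
(d) Entailed — the narrative places the breaking before the photographing.
(e) Entailed — under negation, adding a further restriction is entailed: if no such crossing event occurred, none occurred for a friend either.
(f) Not entailed — the narrative places the breaking before the photographing, not after.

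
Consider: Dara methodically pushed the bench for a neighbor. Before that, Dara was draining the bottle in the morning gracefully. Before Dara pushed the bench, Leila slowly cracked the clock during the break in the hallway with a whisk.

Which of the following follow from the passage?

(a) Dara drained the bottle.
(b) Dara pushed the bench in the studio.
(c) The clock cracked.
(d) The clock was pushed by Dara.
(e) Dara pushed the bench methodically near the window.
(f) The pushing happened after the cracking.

(c), (f)

(a) Not entailed — 'was draining' is progressive on an accomplishment; it does not entail the completed 'drained'.
(b) Not entailed — 'in the studio' adds information not in the original event.
(c) Entailed — 'Leila cracked the clock' is causative; it entails the inchoative 'the clock cracked'.
(d) Not entailed — Dara pushed the bench, not the clock; the clock belongs to the cracking event.
(e) Not entailed — 'near the window' adds information not in the original event.
(f) Entailed — the narrative places the cracking before the pushing.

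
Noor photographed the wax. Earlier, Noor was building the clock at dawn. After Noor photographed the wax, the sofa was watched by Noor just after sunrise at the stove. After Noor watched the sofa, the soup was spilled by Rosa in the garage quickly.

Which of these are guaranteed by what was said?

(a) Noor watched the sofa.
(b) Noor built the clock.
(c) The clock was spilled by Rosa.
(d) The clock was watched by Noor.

(a) Entailed — every conjunct here is already in the original watching event.
(b) Not entailed — 'was building' is progressive on an accomplishment; it does not entail the completed 'built'.
(c) Not entailed — Rosa spilled the soup, not the clock; the clock belongs to the building event.
(d) Not entailed — Noor watched the sofa, not the clock; the clock belongs to the building event.

(a)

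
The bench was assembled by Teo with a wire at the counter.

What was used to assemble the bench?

a wire

'with a wire' marks the instrument of the assembling event.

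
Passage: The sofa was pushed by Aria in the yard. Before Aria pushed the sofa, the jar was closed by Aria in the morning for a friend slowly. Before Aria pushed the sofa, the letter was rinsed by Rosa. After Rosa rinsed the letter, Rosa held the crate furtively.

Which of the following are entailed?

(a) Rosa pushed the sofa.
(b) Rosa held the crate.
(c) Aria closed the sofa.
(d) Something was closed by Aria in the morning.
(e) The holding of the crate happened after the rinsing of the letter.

(b), (d), (e)

(a) Not entailed — the passage has Aria pushing the sofa, not Rosa.
(b) Entailed — every conjunct here is already in the original holding event.
(c) Not entailed — Aria closed the jar, not the sofa; the sofa belongs to the pushing event.
(d) Entailed — the original entails any weakening of itself; this just drops 'for a friend', 'slowly' and generalizes the patient.
(e) Entailed — the narrative places the rinsing before the holding.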